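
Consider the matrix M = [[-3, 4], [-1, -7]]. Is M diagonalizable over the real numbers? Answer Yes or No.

Characteristic polynomial: p(t) = t^2 + 10t + 25 = (t + 5)^2.
t = -5 has algebraic multiplicity 2; rank(M + 5I) = 1, so geometric multiplicity = 1.
Geometric multiplicity < algebraic multiplicity, so M is not diagonalizable.

No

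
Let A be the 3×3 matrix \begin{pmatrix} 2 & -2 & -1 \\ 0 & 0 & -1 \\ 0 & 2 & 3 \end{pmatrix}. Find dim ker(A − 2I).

2

A − 2I = [[0, -2, -1], [0, -2, -1], [0, 2, 1]].
This matrix has rank 1, so its null space has dimension 3 − 1 = 2.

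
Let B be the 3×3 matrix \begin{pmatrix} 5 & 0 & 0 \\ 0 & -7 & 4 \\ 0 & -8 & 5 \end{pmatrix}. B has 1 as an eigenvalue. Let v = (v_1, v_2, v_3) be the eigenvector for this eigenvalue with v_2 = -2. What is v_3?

B − 1I = [[4, 0, 0], [0, -8, 4], [0, -8, 4]].
Solving (B − 1I)v = 0 gives the eigenspace spanned by (0, -2, -4).
With v_2 = -2, v = (0, -2, -4), so v_3 = -4.

-4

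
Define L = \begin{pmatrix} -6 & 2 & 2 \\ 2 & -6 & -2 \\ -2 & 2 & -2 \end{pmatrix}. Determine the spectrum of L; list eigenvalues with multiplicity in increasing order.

-6, -4, -4

Characteristic polynomial: p(s) = s^3 + 14s^2 + 64s + 96 = (s + 4)^2(s + 6).
Roots (with multiplicity): -6, -4, -4.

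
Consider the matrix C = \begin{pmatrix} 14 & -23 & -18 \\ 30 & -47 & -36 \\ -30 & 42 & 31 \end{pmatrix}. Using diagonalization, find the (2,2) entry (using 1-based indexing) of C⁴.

Characteristic polynomial: s^3 + 2s^2 - 19s - 20 = (s - 4)(s + 1)(s + 5), so the eigenvalues are -5, -1, 4.
s=4: eigenvector (1, 2, -2).
s=-1: eigenvector (1, 3, -3).
s=-5: eigenvector (2, 4, -3).
P = [[1, 1, 2], [2, 3, 4], [-2, -3, -3]], D = diag(4, -1, -5), P⁻¹ = [[3, -3, -2], [-2, 1, 0], [0, 1, 1]].
C⁴ = P·diag(256, 1, 625)·P⁻¹ = [[766, 483, 738], [1530, 967, 1476], [-1530, -342, -851]].
The requested entry is 967.

967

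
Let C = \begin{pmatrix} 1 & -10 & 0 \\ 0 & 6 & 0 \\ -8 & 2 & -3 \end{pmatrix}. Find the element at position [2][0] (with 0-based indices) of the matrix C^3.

-56

Characteristic polynomial: r^3 - 4r^2 - 15r + 18 = (r - 6)(r - 1)(r + 3), so the eigenvalues are -3, 1, 6.
r=1: eigenvector (1, 0, -2).
r=6: eigenvector (-2, 1, 2).
r=-3: eigenvector (0, 0, 1).
P = [[1, -2, 0], [0, 1, 0], [-2, 2, 1]], D = diag(1, 6, -3), P⁻¹ = [[1, 2, 0], [0, 1, 0], [2, 2, 1]].
C³ = P·diag(1, 216, -27)·P⁻¹ = [[1, -430, 0], [0, 216, 0], [-56, 374, -27]].
The requested entry is -56.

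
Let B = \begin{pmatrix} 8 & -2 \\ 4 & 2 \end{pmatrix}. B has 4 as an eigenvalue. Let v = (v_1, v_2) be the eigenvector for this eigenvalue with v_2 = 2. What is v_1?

1

B − 4I = [[4, -2], [4, -2]].
Solving (B − 4I)v = 0 gives the eigenspace spanned by (1, 2).
With v_2 = 2, v = (1, 2), so v_1 = 1.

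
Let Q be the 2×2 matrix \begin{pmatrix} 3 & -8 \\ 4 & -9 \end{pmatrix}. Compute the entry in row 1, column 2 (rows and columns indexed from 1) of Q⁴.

Characteristic polynomial: μ^2 + 6μ + 5 = (μ + 1)(μ + 5), so the eigenvalues are -5, -1.
μ=-1: eigenvector (2, 1).
μ=-5: eigenvector (1, 1).
P = [[2, 1], [1, 1]], D = diag(-1, -5), P⁻¹ = [[1, -1], [-1, 2]].
Q⁴ = P·diag(1, 625)·P⁻¹ = [[-623, 1248], [-624, 1249]].
The requested entry is 1248.

1248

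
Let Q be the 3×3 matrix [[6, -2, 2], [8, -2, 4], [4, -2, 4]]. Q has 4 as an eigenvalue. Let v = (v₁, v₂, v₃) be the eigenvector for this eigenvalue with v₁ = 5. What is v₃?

5

Q − 4I = [[2, -2, 2], [8, -6, 4], [4, -2, 0]].
Solving (Q − 4I)v = 0 gives the eigenspace spanned by (5, 10, 5).
With v₁ = 5, v = (5, 10, 5), so v₃ = 5.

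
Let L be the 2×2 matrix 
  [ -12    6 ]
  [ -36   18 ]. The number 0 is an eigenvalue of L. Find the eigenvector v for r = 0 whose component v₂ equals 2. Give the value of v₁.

1

L = [[-12, 6], [-36, 18]].
Solving (L)v = 0 gives the eigenspace spanned by (1, 2).
With v₂ = 2, v = (1, 2), so v₁ = 1.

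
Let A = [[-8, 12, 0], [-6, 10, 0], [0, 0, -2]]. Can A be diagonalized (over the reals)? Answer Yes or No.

Characteristic polynomial: p(s) = s^3 - 12s - 16 = (s - 4)(s + 2)^2.
s = -2 has algebraic multiplicity 2; rank(A + 2I) = 1, so geometric multiplicity = 2.
Every eigenvalue has geometric = algebraic multiplicity, so A is diagonalizable.

Yes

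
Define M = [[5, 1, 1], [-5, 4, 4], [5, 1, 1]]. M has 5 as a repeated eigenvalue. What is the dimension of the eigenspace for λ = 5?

M − 5I = [[0, 1, 1], [-5, -1, 4], [5, 1, -4]].
This matrix has rank 2, so its null space has dimension 3 − 2 = 1.

1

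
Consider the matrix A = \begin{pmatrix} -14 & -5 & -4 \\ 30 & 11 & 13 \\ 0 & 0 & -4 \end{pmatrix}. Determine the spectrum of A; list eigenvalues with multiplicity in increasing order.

-4, -4, 1

Characteristic polynomial: p(λ) = λ^3 + 7λ^2 + 8λ - 16 = (λ - 1)(λ + 4)^2.
Roots (with multiplicity): -4, -4, 1.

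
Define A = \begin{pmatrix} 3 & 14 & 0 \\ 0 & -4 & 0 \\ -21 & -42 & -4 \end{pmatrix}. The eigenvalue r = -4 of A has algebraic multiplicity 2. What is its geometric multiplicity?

2

A + 4I = [[7, 14, 0], [0, 0, 0], [-21, -42, 0]].
This matrix has rank 1, so its null space has dimension 3 − 1 = 2.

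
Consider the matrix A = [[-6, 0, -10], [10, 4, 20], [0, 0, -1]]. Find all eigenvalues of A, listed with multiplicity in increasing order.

-6, -1, 4

Characteristic polynomial: p(s) = s^3 + 3s^2 - 22s - 24 = (s - 4)(s + 1)(s + 6).
Roots (with multiplicity): -6, -1, 4.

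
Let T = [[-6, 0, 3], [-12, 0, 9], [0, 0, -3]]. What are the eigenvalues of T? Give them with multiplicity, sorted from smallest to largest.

-6, -3, 0

Characteristic polynomial: p(μ) = μ^3 + 9μ^2 + 18μ = μ(μ + 3)(μ + 6).
Roots (with multiplicity): -6, -3, 0.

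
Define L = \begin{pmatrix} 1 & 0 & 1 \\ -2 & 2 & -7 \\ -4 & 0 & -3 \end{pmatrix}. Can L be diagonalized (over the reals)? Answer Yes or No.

No

Characteristic polynomial: p(r) = r^3 - 3r - 2 = (r - 2)(r + 1)^2.
r = -1 has algebraic multiplicity 2; rank(L + 1I) = 2, so geometric multiplicity = 1.
Geometric multiplicity < algebraic multiplicity, so L is not diagonalizable.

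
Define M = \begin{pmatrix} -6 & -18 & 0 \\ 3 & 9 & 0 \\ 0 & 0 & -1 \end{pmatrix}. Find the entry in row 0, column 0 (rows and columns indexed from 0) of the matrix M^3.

Characteristic polynomial: s^3 - 2s^2 - 3s = s(s - 3)(s + 1), so the eigenvalues are -1, 0, 3.
s=0: eigenvector (3, -1, 0).
s=3: eigenvector (-2, 1, 0).
s=-1: eigenvector (0, 0, 1).
P = [[3, -2, 0], [-1, 1, 0], [0, 0, 1]], D = diag(0, 3, -1), P⁻¹ = [[1, 2, 0], [1, 3, 0], [0, 0, 1]].
M³ = P·diag(0, 27, -1)·P⁻¹ = [[-54, -162, 0], [27, 81, 0], [0, 0, -1]].
The requested entry is -54.

-54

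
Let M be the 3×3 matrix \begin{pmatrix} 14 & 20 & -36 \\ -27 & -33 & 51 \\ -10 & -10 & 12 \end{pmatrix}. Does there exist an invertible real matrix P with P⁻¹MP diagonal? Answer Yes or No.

Characteristic polynomial: p(s) = s^3 + 7s^2 - 36 = (s - 2)(s + 3)(s + 6).
All 3 eigenvalues are distinct, so M is diagonalizable.

Yes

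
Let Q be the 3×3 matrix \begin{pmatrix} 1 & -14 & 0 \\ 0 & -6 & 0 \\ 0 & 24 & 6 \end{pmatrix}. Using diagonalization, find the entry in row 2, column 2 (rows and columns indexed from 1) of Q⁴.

Characteristic polynomial: λ^3 - λ^2 - 36λ + 36 = (λ - 6)(λ - 1)(λ + 6), so the eigenvalues are -6, 1, 6.
λ=1: eigenvector (1, 0, 0).
λ=-6: eigenvector (2, 1, -2).
λ=6: eigenvector (0, 0, 1).
P = [[1, 2, 0], [0, 1, 0], [0, -2, 1]], D = diag(1, -6, 6), P⁻¹ = [[1, -2, 0], [0, 1, 0], [0, 2, 1]].
Q⁴ = P·diag(1, 1296, 1296)·P⁻¹ = [[1, 2590, 0], [0, 1296, 0], [0, 0, 1296]].
The requested entry is 1296.

1296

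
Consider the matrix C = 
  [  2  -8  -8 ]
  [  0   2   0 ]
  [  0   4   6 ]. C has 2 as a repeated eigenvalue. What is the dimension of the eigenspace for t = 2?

2

C − 2I = [[0, -8, -8], [0, 0, 0], [0, 4, 4]].
This matrix has rank 1, so its null space has dimension 3 − 1 = 2.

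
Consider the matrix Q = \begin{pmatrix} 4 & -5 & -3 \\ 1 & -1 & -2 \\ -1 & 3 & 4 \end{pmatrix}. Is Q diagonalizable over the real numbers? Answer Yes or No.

No

Characteristic polynomial: p(s) = s^3 - 7s^2 + 16s - 12 = (s - 3)(s - 2)^2.
s = 2 has algebraic multiplicity 2; rank(Q − 2I) = 2, so geometric multiplicity = 1.
Geometric multiplicity < algebraic multiplicity, so Q is not diagonalizable.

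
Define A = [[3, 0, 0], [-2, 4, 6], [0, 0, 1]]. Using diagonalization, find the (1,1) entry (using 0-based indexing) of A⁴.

256

Characteristic polynomial: s^3 - 8s^2 + 19s - 12 = (s - 4)(s - 3)(s - 1), so the eigenvalues are 1, 3, 4.
s=3: eigenvector (1, 2, 0).
s=4: eigenvector (0, 1, 0).
s=1: eigenvector (0, -2, 1).
P = [[1, 0, 0], [2, 1, -2], [0, 0, 1]], D = diag(3, 4, 1), P⁻¹ = [[1, 0, 0], [-2, 1, 2], [0, 0, 1]].
A⁴ = P·diag(81, 256, 1)·P⁻¹ = [[81, 0, 0], [-350, 256, 510], [0, 0, 1]].
The requested entry is 256.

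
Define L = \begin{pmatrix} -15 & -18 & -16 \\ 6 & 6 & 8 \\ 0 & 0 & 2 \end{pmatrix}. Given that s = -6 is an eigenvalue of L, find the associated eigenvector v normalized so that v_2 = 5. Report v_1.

L + 6I = [[-9, -18, -16], [6, 12, 8], [0, 0, 8]].
Solving (L + 6I)v = 0 gives the eigenspace spanned by (-10, 5, 0).
With v_2 = 5, v = (-10, 5, 0), so v_1 = -10.

-10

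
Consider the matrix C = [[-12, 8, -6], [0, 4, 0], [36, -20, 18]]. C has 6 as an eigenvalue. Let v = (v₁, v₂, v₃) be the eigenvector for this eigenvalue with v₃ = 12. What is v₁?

-4

C − 6I = [[-18, 8, -6], [0, -2, 0], [36, -20, 12]].
Solving (C − 6I)v = 0 gives the eigenspace spanned by (-4, 0, 12).
With v₃ = 12, v = (-4, 0, 12), so v₁ = -4.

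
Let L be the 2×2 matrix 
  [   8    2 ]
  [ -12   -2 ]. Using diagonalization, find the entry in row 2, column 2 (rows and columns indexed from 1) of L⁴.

-464

Characteristic polynomial: t^2 - 6t + 8 = (t - 4)(t - 2), so the eigenvalues are 2, 4.
t=2: eigenvector (1, -3).
t=4: eigenvector (1, -2).
P = [[1, 1], [-3, -2]], D = diag(2, 4), P⁻¹ = [[-2, -1], [3, 1]].
L⁴ = P·diag(16, 256)·P⁻¹ = [[736, 240], [-1440, -464]].
The requested entry is -464.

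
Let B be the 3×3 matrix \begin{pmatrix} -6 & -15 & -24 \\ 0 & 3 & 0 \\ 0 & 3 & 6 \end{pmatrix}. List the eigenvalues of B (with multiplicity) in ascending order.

-6, 3, 6

Characteristic polynomial: p(t) = t^3 - 3t^2 - 36t + 108 = (t - 6)(t - 3)(t + 6).
Roots (with multiplicity): -6, 3, 6.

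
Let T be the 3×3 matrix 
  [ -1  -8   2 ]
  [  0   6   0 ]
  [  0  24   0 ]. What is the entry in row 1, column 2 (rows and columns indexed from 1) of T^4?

8

Characteristic polynomial: μ^3 - 5μ^2 - 6μ = μ(μ - 6)(μ + 1), so the eigenvalues are -1, 0, 6.
μ=-1: eigenvector (1, 0, 0).
μ=6: eigenvector (0, 1, 4).
μ=0: eigenvector (2, 0, 1).
P = [[1, 0, 2], [0, 1, 0], [0, 4, 1]], D = diag(-1, 6, 0), P⁻¹ = [[1, 8, -2], [0, 1, 0], [0, -4, 1]].
T⁴ = P·diag(1, 1296, 0)·P⁻¹ = [[1, 8, -2], [0, 1296, 0], [0, 5184, 0]].
The requested entry is 8.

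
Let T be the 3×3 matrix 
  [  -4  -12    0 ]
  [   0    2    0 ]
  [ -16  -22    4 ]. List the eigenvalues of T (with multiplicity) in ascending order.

-4, 2, 4

Characteristic polynomial: p(s) = s^3 - 2s^2 - 16s + 32 = (s - 4)(s - 2)(s + 4).
Roots (with multiplicity): -4, 2, 4.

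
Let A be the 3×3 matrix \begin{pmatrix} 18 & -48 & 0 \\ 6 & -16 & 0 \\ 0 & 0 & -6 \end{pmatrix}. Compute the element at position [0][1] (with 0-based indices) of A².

-96

Characteristic polynomial: r^3 + 4r^2 - 12r = r(r - 2)(r + 6), so the eigenvalues are -6, 0, 2.
r=2: eigenvector (3, 1, 0).
r=0: eigenvector (8, 3, 0).
r=-6: eigenvector (0, 0, 1).
P = [[3, 8, 0], [1, 3, 0], [0, 0, 1]], D = diag(2, 0, -6), P⁻¹ = [[3, -8, 0], [-1, 3, 0], [0, 0, 1]].
A² = P·diag(4, 0, 36)·P⁻¹ = [[36, -96, 0], [12, -32, 0], [0, 0, 36]].
The requested entry is -96.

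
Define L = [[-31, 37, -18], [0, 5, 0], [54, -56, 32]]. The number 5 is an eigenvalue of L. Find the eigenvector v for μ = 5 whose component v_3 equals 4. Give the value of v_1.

-2

L − 5I = [[-36, 37, -18], [0, 0, 0], [54, -56, 27]].
Solving (L − 5I)v = 0 gives the eigenspace spanned by (-2, 0, 4).
With v_3 = 4, v = (-2, 0, 4), so v_1 = -2.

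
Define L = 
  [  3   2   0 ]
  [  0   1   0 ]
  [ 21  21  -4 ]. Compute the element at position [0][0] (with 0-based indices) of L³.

Characteristic polynomial: s^3 - 13s + 12 = (s - 3)(s - 1)(s + 4), so the eigenvalues are -4, 1, 3.
s=3: eigenvector (1, 0, 3).
s=1: eigenvector (-1, 1, 0).
s=-4: eigenvector (0, 0, 1).
P = [[1, -1, 0], [0, 1, 0], [3, 0, 1]], D = diag(3, 1, -4), P⁻¹ = [[1, 1, 0], [0, 1, 0], [-3, -3, 1]].
L³ = P·diag(27, 1, -64)·P⁻¹ = [[27, 26, 0], [0, 1, 0], [273, 273, -64]].
The requested entry is 27.

27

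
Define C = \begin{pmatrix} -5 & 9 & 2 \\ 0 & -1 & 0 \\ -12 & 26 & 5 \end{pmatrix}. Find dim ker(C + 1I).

1

C + 1I = [[-4, 9, 2], [0, 0, 0], [-12, 26, 6]].
This matrix has rank 2, so its null space has dimension 3 − 2 = 1.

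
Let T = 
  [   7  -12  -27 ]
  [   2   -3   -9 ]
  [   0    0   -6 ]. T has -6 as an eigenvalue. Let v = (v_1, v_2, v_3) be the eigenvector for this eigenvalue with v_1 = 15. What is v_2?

T + 6I = [[13, -12, -27], [2, 3, -9], [0, 0, 0]].
Solving (T + 6I)v = 0 gives the eigenspace spanned by (15, 5, 5).
With v_1 = 15, v = (15, 5, 5), so v_2 = 5.

5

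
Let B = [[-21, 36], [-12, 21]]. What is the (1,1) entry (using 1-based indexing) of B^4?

81

Characteristic polynomial: λ^2 - 9 = (λ - 3)(λ + 3), so the eigenvalues are -3, 3.
λ=-3: eigenvector (-2, -1).
λ=3: eigenvector (3, 2).
P = [[-2, 3], [-1, 2]], D = diag(-3, 3), P⁻¹ = [[-2, 3], [-1, 2]].
B⁴ = P·diag(81, 81)·P⁻¹ = [[81, 0], [0, 81]].
The requested entry is 81.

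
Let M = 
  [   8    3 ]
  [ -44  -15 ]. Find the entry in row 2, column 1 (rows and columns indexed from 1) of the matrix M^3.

Characteristic polynomial: μ^2 + 7μ + 12 = (μ + 3)(μ + 4), so the eigenvalues are -4, -3.
μ=-4: eigenvector (1, -4).
μ=-3: eigenvector (3, -11).
P = [[1, 3], [-4, -11]], D = diag(-4, -3), P⁻¹ = [[-11, -3], [4, 1]].
M³ = P·diag(-64, -27)·P⁻¹ = [[380, 111], [-1628, -471]].
The requested entry is -1628.

-1628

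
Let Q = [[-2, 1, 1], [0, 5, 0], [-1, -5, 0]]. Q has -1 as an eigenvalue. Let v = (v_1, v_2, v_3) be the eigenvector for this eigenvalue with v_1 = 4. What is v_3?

Q + 1I = [[-1, 1, 1], [0, 6, 0], [-1, -5, 1]].
Solving (Q + 1I)v = 0 gives the eigenspace spanned by (4, 0, 4).
With v_1 = 4, v = (4, 0, 4), so v_3 = 4.

4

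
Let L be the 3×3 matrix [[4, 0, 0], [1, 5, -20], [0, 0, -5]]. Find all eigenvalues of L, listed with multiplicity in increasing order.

-5, 4, 5

Characteristic polynomial: p(r) = r^3 - 4r^2 - 25r + 100 = (r - 5)(r - 4)(r + 5).
Roots (with multiplicity): -5, 4, 5.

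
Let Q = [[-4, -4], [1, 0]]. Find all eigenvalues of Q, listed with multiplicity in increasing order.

-2, -2

Characteristic polynomial: p(t) = t^2 + 4t + 4 = (t + 2)^2.
Roots (with multiplicity): -2, -2.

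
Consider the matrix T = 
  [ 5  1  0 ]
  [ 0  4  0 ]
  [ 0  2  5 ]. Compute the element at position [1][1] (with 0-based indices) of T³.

64

Characteristic polynomial: λ^3 - 14λ^2 + 65λ - 100 = (λ - 5)^2(λ - 4), so the eigenvalues are 4, 5, 5.
λ=5: eigenvector (1, 0, 2).
λ=4: eigenvector (-1, 1, -2).
λ=5: eigenvector (0, 0, 1).
P = [[1, -1, 0], [0, 1, 0], [2, -2, 1]], D = diag(5, 4, 5), P⁻¹ = [[1, 1, 0], [0, 1, 0], [-2, 0, 1]].
T³ = P·diag(125, 64, 125)·P⁻¹ = [[125, 61, 0], [0, 64, 0], [0, 122, 125]].
The requested entry is 64.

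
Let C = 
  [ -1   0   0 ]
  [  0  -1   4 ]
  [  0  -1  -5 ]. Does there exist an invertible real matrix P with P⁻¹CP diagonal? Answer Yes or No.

No

Characteristic polynomial: p(r) = r^3 + 7r^2 + 15r + 9 = (r + 1)(r + 3)^2.
r = -3 has algebraic multiplicity 2; rank(C + 3I) = 2, so geometric multiplicity = 1.
Geometric multiplicity < algebraic multiplicity, so C is not diagonalizable.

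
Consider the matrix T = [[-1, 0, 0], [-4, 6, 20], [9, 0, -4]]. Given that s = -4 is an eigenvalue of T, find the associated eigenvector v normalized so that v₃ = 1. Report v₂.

-2

T + 4I = [[3, 0, 0], [-4, 10, 20], [9, 0, 0]].
Solving (T + 4I)v = 0 gives the eigenspace spanned by (0, -2, 1).
With v₃ = 1, v = (0, -2, 1), so v₂ = -2.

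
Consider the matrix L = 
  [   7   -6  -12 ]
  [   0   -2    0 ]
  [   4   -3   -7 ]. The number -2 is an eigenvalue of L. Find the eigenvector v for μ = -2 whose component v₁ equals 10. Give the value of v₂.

5

L + 2I = [[9, -6, -12], [0, 0, 0], [4, -3, -5]].
Solving (L + 2I)v = 0 gives the eigenspace spanned by (10, 5, 5).
With v₁ = 10, v = (10, 5, 5), so v₂ = 5.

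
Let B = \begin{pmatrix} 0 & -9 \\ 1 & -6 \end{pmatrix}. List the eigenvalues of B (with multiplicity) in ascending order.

Characteristic polynomial: p(t) = t^2 + 6t + 9 = (t + 3)^2.
Roots (with multiplicity): -3, -3.

-3, -3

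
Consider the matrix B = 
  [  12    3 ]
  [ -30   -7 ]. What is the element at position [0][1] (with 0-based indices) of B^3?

Characteristic polynomial: λ^2 - 5λ + 6 = (λ - 3)(λ - 2), so the eigenvalues are 2, 3.
λ=2: eigenvector (-3, 10).
λ=3: eigenvector (1, -3).
P = [[-3, 1], [10, -3]], D = diag(2, 3), P⁻¹ = [[3, 1], [10, 3]].
B³ = P·diag(8, 27)·P⁻¹ = [[198, 57], [-570, -163]].
The requested entry is 57.

57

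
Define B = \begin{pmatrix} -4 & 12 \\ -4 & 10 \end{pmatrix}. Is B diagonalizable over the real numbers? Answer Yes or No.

Characteristic polynomial: p(r) = r^2 - 6r + 8 = (r - 4)(r - 2).
All 2 eigenvalues are distinct, so B is diagonalizable.

Yes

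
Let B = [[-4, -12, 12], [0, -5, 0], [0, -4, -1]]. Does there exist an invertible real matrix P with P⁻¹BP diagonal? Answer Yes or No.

Yes

Characteristic polynomial: p(r) = r^3 + 10r^2 + 29r + 20 = (r + 1)(r + 4)(r + 5).
All 3 eigenvalues are distinct, so B is diagonalizable.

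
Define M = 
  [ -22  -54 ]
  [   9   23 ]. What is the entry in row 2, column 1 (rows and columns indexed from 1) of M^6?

Characteristic polynomial: μ^2 - μ - 20 = (μ - 5)(μ + 4), so the eigenvalues are -4, 5.
μ=5: eigenvector (-2, 1).
μ=-4: eigenvector (-3, 1).
P = [[-2, -3], [1, 1]], D = diag(5, -4), P⁻¹ = [[1, 3], [-1, -2]].
M⁶ = P·diag(15625, 4096)·P⁻¹ = [[-18962, -69174], [11529, 38683]].
The requested entry is 11529.

11529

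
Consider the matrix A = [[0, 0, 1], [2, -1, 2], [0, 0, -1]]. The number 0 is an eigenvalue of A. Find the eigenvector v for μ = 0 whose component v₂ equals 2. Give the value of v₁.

1

A = [[0, 0, 1], [2, -1, 2], [0, 0, -1]].
Solving (A)v = 0 gives the eigenspace spanned by (1, 2, 0).
With v₂ = 2, v = (1, 2, 0), so v₁ = 1.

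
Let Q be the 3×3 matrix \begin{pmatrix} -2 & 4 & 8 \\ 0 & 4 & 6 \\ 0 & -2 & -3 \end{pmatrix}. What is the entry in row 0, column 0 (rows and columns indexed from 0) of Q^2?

Characteristic polynomial: t^3 + t^2 - 2t = t(t - 1)(t + 2), so the eigenvalues are -2, 0, 1.
t=-2: eigenvector (1, 0, 0).
t=0: eigenvector (2, -3, 2).
t=1: eigenvector (0, -2, 1).
P = [[1, 2, 0], [0, -3, -2], [0, 2, 1]], D = diag(-2, 0, 1), P⁻¹ = [[1, -2, -4], [0, 1, 2], [0, -2, -3]].
Q² = P·diag(4, 0, 1)·P⁻¹ = [[4, -8, -16], [0, 4, 6], [0, -2, -3]].
The requested entry is 4.

4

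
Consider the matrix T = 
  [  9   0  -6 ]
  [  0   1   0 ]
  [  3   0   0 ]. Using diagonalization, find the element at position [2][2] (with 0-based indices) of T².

Characteristic polynomial: μ^3 - 10μ^2 + 27μ - 18 = (μ - 6)(μ - 3)(μ - 1), so the eigenvalues are 1, 3, 6.
μ=3: eigenvector (1, 0, 1).
μ=1: eigenvector (0, 1, 0).
μ=6: eigenvector (-2, 0, -1).
P = [[1, 0, -2], [0, 1, 0], [1, 0, -1]], D = diag(3, 1, 6), P⁻¹ = [[-1, 0, 2], [0, 1, 0], [-1, 0, 1]].
T² = P·diag(9, 1, 36)·P⁻¹ = [[63, 0, -54], [0, 1, 0], [27, 0, -18]].
The requested entry is -18.

-18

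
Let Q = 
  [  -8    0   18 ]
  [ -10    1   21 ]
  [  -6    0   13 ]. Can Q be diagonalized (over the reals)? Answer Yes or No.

Characteristic polynomial: p(r) = r^3 - 6r^2 + 9r - 4 = (r - 4)(r - 1)^2.
r = 1 has algebraic multiplicity 2; rank(Q − 1I) = 2, so geometric multiplicity = 1.
Geometric multiplicity < algebraic multiplicity, so Q is not diagonalizable.

No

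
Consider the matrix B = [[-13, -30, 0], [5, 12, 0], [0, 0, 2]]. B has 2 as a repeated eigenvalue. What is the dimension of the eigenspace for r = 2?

2

B − 2I = [[-15, -30, 0], [5, 10, 0], [0, 0, 0]].
This matrix has rank 1, so its null space has dimension 3 − 1 = 2.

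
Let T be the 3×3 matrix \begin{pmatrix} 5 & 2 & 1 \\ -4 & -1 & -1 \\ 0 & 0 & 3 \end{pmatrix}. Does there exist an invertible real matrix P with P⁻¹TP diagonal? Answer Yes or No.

No

Characteristic polynomial: p(λ) = λ^3 - 7λ^2 + 15λ - 9 = (λ - 3)^2(λ - 1).
λ = 3 has algebraic multiplicity 2; rank(T − 3I) = 2, so geometric multiplicity = 1.
Geometric multiplicity < algebraic multiplicity, so T is not diagonalizable.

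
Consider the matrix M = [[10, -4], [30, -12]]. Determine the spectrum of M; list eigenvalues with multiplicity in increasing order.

Characteristic polynomial: p(r) = r^2 + 2r = r(r + 2).
Roots (with multiplicity): -2, 0.

-2, 0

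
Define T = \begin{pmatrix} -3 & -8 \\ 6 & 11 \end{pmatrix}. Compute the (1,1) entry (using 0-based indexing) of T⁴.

2257

Characteristic polynomial: λ^2 - 8λ + 15 = (λ - 5)(λ - 3), so the eigenvalues are 3, 5.
λ=5: eigenvector (-1, 1).
λ=3: eigenvector (4, -3).
P = [[-1, 4], [1, -3]], D = diag(5, 3), P⁻¹ = [[3, 4], [1, 1]].
T⁴ = P·diag(625, 81)·P⁻¹ = [[-1551, -2176], [1632, 2257]].
The requested entry is 2257.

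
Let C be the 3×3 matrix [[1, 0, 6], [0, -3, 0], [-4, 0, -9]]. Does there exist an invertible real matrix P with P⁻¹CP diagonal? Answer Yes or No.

Characteristic polynomial: p(s) = s^3 + 11s^2 + 39s + 45 = (s + 3)^2(s + 5).
s = -3 has algebraic multiplicity 2; rank(C + 3I) = 1, so geometric multiplicity = 2.
Every eigenvalue has geometric = algebraic multiplicity, so C is diagonalizable.

Yes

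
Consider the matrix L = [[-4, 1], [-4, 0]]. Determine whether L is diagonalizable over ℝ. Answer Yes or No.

Characteristic polynomial: p(r) = r^2 + 4r + 4 = (r + 2)^2.
r = -2 has algebraic multiplicity 2; rank(L + 2I) = 1, so geometric multiplicity = 1.
Geometric multiplicity < algebraic multiplicity, so L is not diagonalizable.

No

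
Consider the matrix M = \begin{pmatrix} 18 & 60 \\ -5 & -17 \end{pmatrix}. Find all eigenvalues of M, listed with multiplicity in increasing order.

Characteristic polynomial: p(μ) = μ^2 - μ - 6 = (μ - 3)(μ + 2).
Roots (with multiplicity): -2, 3.

-2, 3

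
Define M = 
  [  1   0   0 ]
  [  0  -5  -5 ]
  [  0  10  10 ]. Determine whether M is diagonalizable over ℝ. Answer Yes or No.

Characteristic polynomial: p(r) = r^3 - 6r^2 + 5r = r(r - 5)(r - 1).
All 3 eigenvalues are distinct, so M is diagonalizable.

Yes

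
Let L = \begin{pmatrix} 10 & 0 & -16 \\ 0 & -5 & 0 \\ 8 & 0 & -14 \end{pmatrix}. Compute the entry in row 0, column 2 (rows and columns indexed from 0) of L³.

Characteristic polynomial: s^3 + 9s^2 + 8s - 60 = (s - 2)(s + 5)(s + 6), so the eigenvalues are -6, -5, 2.
s=-6: eigenvector (-1, 0, -1).
s=-5: eigenvector (0, 1, 0).
s=2: eigenvector (2, 0, 1).
P = [[-1, 0, 2], [0, 1, 0], [-1, 0, 1]], D = diag(-6, -5, 2), P⁻¹ = [[1, 0, -2], [0, 1, 0], [1, 0, -1]].
L³ = P·diag(-216, -125, 8)·P⁻¹ = [[232, 0, -448], [0, -125, 0], [224, 0, -440]].
The requested entry is -448.

-448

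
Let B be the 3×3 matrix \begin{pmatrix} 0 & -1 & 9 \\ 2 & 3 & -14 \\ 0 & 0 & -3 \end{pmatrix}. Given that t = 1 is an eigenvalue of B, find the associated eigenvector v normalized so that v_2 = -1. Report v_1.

B − 1I = [[-1, -1, 9], [2, 2, -14], [0, 0, -4]].
Solving (B − 1I)v = 0 gives the eigenspace spanned by (1, -1, 0).
With v_2 = -1, v = (1, -1, 0), so v_1 = 1.

1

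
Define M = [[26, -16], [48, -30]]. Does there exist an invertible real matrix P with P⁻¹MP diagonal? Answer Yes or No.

Characteristic polynomial: p(λ) = λ^2 + 4λ - 12 = (λ - 2)(λ + 6).
All 2 eigenvalues are distinct, so M is diagonalizable.

Yes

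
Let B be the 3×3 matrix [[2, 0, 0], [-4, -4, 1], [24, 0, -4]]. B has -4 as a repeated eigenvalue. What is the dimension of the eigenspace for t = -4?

B + 4I = [[6, 0, 0], [-4, 0, 1], [24, 0, 0]].
This matrix has rank 2, so its null space has dimension 3 − 2 = 1.

1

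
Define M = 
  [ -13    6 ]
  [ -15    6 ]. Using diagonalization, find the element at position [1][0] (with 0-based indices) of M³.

-555

Characteristic polynomial: λ^2 + 7λ + 12 = (λ + 3)(λ + 4), so the eigenvalues are -4, -3.
λ=-3: eigenvector (3, 5).
λ=-4: eigenvector (-2, -3).
P = [[3, -2], [5, -3]], D = diag(-3, -4), P⁻¹ = [[-3, 2], [-5, 3]].
M³ = P·diag(-27, -64)·P⁻¹ = [[-397, 222], [-555, 306]].
The requested entry is -555.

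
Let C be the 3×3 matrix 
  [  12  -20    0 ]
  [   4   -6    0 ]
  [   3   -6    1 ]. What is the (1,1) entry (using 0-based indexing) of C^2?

-44

Characteristic polynomial: μ^3 - 7μ^2 + 14μ - 8 = (μ - 4)(μ - 2)(μ - 1), so the eigenvalues are 1, 2, 4.
μ=4: eigenvector (5, 2, 1).
μ=2: eigenvector (2, 1, 0).
μ=1: eigenvector (0, 0, 1).
P = [[5, 2, 0], [2, 1, 0], [1, 0, 1]], D = diag(4, 2, 1), P⁻¹ = [[1, -2, 0], [-2, 5, 0], [-1, 2, 1]].
C² = P·diag(16, 4, 1)·P⁻¹ = [[64, -120, 0], [24, -44, 0], [15, -30, 1]].
The requested entry is -44.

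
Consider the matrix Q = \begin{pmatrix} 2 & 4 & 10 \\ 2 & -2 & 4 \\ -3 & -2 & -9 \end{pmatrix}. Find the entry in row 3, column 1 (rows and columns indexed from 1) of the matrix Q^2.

Characteristic polynomial: λ^3 + 9λ^2 + 26λ + 24 = (λ + 2)(λ + 3)(λ + 4), so the eigenvalues are -4, -3, -2.
λ=-4: eigenvector (-1, -1, 1).
λ=-3: eigenvector (-2, 0, 1).
λ=-2: eigenvector (4, 1, -2).
P = [[-1, -2, 4], [-1, 0, 1], [1, 1, -2]], D = diag(-4, -3, -2), P⁻¹ = [[1, 0, 2], [1, 2, 3], [1, 1, 2]].
Q² = P·diag(16, 9, 4)·P⁻¹ = [[-18, -20, -54], [-12, 4, -24], [17, 10, 43]].
The requested entry is 17.

17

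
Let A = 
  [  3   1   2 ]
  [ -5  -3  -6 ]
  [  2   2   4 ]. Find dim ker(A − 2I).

1

A − 2I = [[1, 1, 2], [-5, -5, -6], [2, 2, 2]].
This matrix has rank 2, so its null space has dimension 3 − 2 = 1.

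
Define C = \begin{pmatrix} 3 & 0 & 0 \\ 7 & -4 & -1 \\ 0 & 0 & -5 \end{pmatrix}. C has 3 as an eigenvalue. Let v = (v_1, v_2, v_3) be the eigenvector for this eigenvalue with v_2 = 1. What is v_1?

C − 3I = [[0, 0, 0], [7, -7, -1], [0, 0, -8]].
Solving (C − 3I)v = 0 gives the eigenspace spanned by (1, 1, 0).
With v_2 = 1, v = (1, 1, 0), so v_1 = 1.

1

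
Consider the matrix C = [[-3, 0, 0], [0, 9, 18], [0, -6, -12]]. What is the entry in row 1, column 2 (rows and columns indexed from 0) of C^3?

Characteristic polynomial: t^3 + 6t^2 + 9t = t(t + 3)^2, so the eigenvalues are -3, -3, 0.
t=-3: eigenvector (1, 0, 0).
t=-3: eigenvector (0, 3, -2).
t=0: eigenvector (0, 2, -1).
P = [[1, 0, 0], [0, 3, 2], [0, -2, -1]], D = diag(-3, -3, 0), P⁻¹ = [[1, 0, 0], [0, -1, -2], [0, 2, 3]].
C³ = P·diag(-27, -27, 0)·P⁻¹ = [[-27, 0, 0], [0, 81, 162], [0, -54, -108]].
The requested entry is 162.

162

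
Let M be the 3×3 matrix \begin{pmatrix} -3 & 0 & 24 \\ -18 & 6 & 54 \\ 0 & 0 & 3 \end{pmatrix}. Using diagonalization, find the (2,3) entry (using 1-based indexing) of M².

54

Characteristic polynomial: λ^3 - 6λ^2 - 9λ + 54 = (λ - 6)(λ - 3)(λ + 3), so the eigenvalues are -3, 3, 6.
λ=-3: eigenvector (1, 2, 0).
λ=6: eigenvector (0, 1, 0).
λ=3: eigenvector (4, 6, 1).
P = [[1, 0, 4], [2, 1, 6], [0, 0, 1]], D = diag(-3, 6, 3), P⁻¹ = [[1, 0, -4], [-2, 1, 2], [0, 0, 1]].
M² = P·diag(9, 36, 9)·P⁻¹ = [[9, 0, 0], [-54, 36, 54], [0, 0, 9]].
The requested entry is 54.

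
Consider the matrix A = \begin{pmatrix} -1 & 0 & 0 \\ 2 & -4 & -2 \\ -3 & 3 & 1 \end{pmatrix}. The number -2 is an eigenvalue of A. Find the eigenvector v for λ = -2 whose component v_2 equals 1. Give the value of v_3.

A + 2I = [[1, 0, 0], [2, -2, -2], [-3, 3, 3]].
Solving (A + 2I)v = 0 gives the eigenspace spanned by (0, 1, -1).
With v_2 = 1, v = (0, 1, -1), so v_3 = -1.

-1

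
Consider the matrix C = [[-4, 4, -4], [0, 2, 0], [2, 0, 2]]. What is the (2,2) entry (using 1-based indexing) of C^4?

16

Characteristic polynomial: s^3 - 4s = s(s - 2)(s + 2), so the eigenvalues are -2, 0, 2.
s=-2: eigenvector (-2, 0, 1).
s=2: eigenvector (0, 1, 1).
s=0: eigenvector (-1, 0, 1).
P = [[-2, 0, -1], [0, 1, 0], [1, 1, 1]], D = diag(-2, 2, 0), P⁻¹ = [[-1, 1, -1], [0, 1, 0], [1, -2, 2]].
C⁴ = P·diag(16, 16, 0)·P⁻¹ = [[32, -32, 32], [0, 16, 0], [-16, 32, -16]].
The requested entry is 16.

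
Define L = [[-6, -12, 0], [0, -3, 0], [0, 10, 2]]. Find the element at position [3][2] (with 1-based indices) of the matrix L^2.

-10

Characteristic polynomial: r^3 + 7r^2 - 36 = (r - 2)(r + 3)(r + 6), so the eigenvalues are -6, -3, 2.
r=-3: eigenvector (-4, 1, -2).
r=-6: eigenvector (1, 0, 0).
r=2: eigenvector (0, 0, 1).
P = [[-4, 1, 0], [1, 0, 0], [-2, 0, 1]], D = diag(-3, -6, 2), P⁻¹ = [[0, 1, 0], [1, 4, 0], [0, 2, 1]].
L² = P·diag(9, 36, 4)·P⁻¹ = [[36, 108, 0], [0, 9, 0], [0, -10, 4]].
The requested entry is -10.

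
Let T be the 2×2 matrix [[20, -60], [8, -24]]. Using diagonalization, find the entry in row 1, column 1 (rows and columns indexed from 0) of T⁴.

1536

Characteristic polynomial: s^2 + 4s = s(s + 4), so the eigenvalues are -4, 0.
s=0: eigenvector (3, 1).
s=-4: eigenvector (-5, -2).
P = [[3, -5], [1, -2]], D = diag(0, -4), P⁻¹ = [[2, -5], [1, -3]].
T⁴ = P·diag(0, 256)·P⁻¹ = [[-1280, 3840], [-512, 1536]].
The requested entry is 1536.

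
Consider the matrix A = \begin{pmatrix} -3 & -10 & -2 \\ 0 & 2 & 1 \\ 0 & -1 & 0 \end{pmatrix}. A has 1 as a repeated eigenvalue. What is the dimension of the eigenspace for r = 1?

1

A − 1I = [[-4, -10, -2], [0, 1, 1], [0, -1, -1]].
This matrix has rank 2, so its null space has dimension 3 − 2 = 1.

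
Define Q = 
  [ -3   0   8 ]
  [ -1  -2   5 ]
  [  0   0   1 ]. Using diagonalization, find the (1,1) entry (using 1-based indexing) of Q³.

-27

Characteristic polynomial: t^3 + 4t^2 + t - 6 = (t - 1)(t + 2)(t + 3), so the eigenvalues are -3, -2, 1.
t=1: eigenvector (2, 1, 1).
t=-2: eigenvector (0, 1, 0).
t=-3: eigenvector (1, 1, 0).
P = [[2, 0, 1], [1, 1, 1], [1, 0, 0]], D = diag(1, -2, -3), P⁻¹ = [[0, 0, 1], [-1, 1, 1], [1, 0, -2]].
Q³ = P·diag(1, -8, -27)·P⁻¹ = [[-27, 0, 56], [-19, -8, 47], [0, 0, 1]].
The requested entry is -27.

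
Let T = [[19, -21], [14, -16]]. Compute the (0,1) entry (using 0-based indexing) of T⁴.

Characteristic polynomial: r^2 - 3r - 10 = (r - 5)(r + 2), so the eigenvalues are -2, 5.
r=-2: eigenvector (1, 1).
r=5: eigenvector (3, 2).
P = [[1, 3], [1, 2]], D = diag(-2, 5), P⁻¹ = [[-2, 3], [1, -1]].
T⁴ = P·diag(16, 625)·P⁻¹ = [[1843, -1827], [1218, -1202]].
The requested entry is -1827.

-1827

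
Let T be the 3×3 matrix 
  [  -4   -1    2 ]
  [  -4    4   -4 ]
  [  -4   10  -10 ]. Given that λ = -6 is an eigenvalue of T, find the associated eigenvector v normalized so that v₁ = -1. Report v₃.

T + 6I = [[2, -1, 2], [-4, 10, -4], [-4, 10, -4]].
Solving (T + 6I)v = 0 gives the eigenspace spanned by (-1, 0, 1).
With v₁ = -1, v = (-1, 0, 1), so v₃ = 1.

1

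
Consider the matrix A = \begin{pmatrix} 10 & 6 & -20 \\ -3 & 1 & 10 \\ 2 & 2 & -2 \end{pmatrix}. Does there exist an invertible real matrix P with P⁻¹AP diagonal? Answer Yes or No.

Characteristic polynomial: p(t) = t^3 - 9t^2 + 26t - 24 = (t - 4)(t - 3)(t - 2).
All 3 eigenvalues are distinct, so A is diagonalizable.

Yes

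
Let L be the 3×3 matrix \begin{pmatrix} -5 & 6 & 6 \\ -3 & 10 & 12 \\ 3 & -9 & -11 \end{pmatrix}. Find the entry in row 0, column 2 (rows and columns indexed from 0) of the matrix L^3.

126

Characteristic polynomial: t^3 + 6t^2 + 3t - 10 = (t - 1)(t + 2)(t + 5), so the eigenvalues are -5, -2, 1.
t=-5: eigenvector (1, 1, -1).
t=1: eigenvector (1, 3, -2).
t=-2: eigenvector (0, -1, 1).
P = [[1, 1, 0], [1, 3, -1], [-1, -2, 1]], D = diag(-5, 1, -2), P⁻¹ = [[1, -1, -1], [0, 1, 1], [1, 1, 2]].
L³ = P·diag(-125, 1, -8)·P⁻¹ = [[-125, 126, 126], [-117, 136, 144], [117, -135, -143]].
The requested entry is 126.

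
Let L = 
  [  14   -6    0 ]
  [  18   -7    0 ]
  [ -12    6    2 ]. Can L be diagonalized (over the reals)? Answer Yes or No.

Characteristic polynomial: p(s) = s^3 - 9s^2 + 24s - 20 = (s - 5)(s - 2)^2.
s = 2 has algebraic multiplicity 2; rank(L − 2I) = 1, so geometric multiplicity = 2.
Every eigenvalue has geometric = algebraic multiplicity, so L is diagonalizable.

Yes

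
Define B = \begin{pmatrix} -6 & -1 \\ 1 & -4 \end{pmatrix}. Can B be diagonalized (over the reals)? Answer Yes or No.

Characteristic polynomial: p(r) = r^2 + 10r + 25 = (r + 5)^2.
r = -5 has algebraic multiplicity 2; rank(B + 5I) = 1, so geometric multiplicity = 1.
Geometric multiplicity < algebraic multiplicity, so B is not diagonalizable.

No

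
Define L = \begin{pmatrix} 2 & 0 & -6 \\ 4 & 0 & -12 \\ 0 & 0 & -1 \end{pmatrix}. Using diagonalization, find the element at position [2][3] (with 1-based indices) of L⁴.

-60

Characteristic polynomial: s^3 - s^2 - 2s = s(s - 2)(s + 1), so the eigenvalues are -1, 0, 2.
s=2: eigenvector (1, 2, 0).
s=0: eigenvector (0, 1, 0).
s=-1: eigenvector (2, 4, 1).
P = [[1, 0, 2], [2, 1, 4], [0, 0, 1]], D = diag(2, 0, -1), P⁻¹ = [[1, 0, -2], [-2, 1, 0], [0, 0, 1]].
L⁴ = P·diag(16, 0, 1)·P⁻¹ = [[16, 0, -30], [32, 0, -60], [0, 0, 1]].
The requested entry is -60.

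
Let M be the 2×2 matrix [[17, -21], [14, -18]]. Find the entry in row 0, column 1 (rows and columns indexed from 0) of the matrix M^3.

Characteristic polynomial: λ^2 + λ - 12 = (λ - 3)(λ + 4), so the eigenvalues are -4, 3.
λ=-4: eigenvector (1, 1).
λ=3: eigenvector (-3, -2).
P = [[1, -3], [1, -2]], D = diag(-4, 3), P⁻¹ = [[-2, 3], [-1, 1]].
M³ = P·diag(-64, 27)·P⁻¹ = [[209, -273], [182, -246]].
The requested entry is -273.

-273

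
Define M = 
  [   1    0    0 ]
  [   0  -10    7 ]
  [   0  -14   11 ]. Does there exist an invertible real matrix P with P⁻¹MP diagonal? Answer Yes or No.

Characteristic polynomial: p(r) = r^3 - 2r^2 - 11r + 12 = (r - 4)(r - 1)(r + 3).
All 3 eigenvalues are distinct, so M is diagonalizable.

Yes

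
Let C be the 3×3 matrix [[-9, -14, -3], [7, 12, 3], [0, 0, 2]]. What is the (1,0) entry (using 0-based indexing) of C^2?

21

Characteristic polynomial: μ^3 - 5μ^2 - 4μ + 20 = (μ - 5)(μ - 2)(μ + 2), so the eigenvalues are -2, 2, 5.
μ=5: eigenvector (-1, 1, 0).
μ=-2: eigenvector (2, -1, 0).
μ=2: eigenvector (1, -1, 1).
P = [[-1, 2, 1], [1, -1, -1], [0, 0, 1]], D = diag(5, -2, 2), P⁻¹ = [[1, 2, 1], [1, 1, 0], [0, 0, 1]].
C² = P·diag(25, 4, 4)·P⁻¹ = [[-17, -42, -21], [21, 46, 21], [0, 0, 4]].
The requested entry is 21.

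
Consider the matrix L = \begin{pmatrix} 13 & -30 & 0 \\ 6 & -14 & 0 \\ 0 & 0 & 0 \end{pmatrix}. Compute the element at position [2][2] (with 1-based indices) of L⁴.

Characteristic polynomial: μ^3 + μ^2 - 2μ = μ(μ - 1)(μ + 2), so the eigenvalues are -2, 0, 1.
μ=1: eigenvector (5, 2, 0).
μ=-2: eigenvector (2, 1, 0).
μ=0: eigenvector (0, 0, 1).
P = [[5, 2, 0], [2, 1, 0], [0, 0, 1]], D = diag(1, -2, 0), P⁻¹ = [[1, -2, 0], [-2, 5, 0], [0, 0, 1]].
L⁴ = P·diag(1, 16, 0)·P⁻¹ = [[-59, 150, 0], [-30, 76, 0], [0, 0, 0]].
The requested entry is 76.

76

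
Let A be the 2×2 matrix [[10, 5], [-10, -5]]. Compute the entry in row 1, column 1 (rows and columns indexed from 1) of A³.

250

Characteristic polynomial: t^2 - 5t = t(t - 5), so the eigenvalues are 0, 5.
t=5: eigenvector (-1, 1).
t=0: eigenvector (-1, 2).
P = [[-1, -1], [1, 2]], D = diag(5, 0), P⁻¹ = [[-2, -1], [1, 1]].
A³ = P·diag(125, 0)·P⁻¹ = [[250, 125], [-250, -125]].
The requested entry is 250.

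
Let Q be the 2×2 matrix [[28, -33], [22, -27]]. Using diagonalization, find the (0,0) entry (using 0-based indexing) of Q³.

898

Characteristic polynomial: λ^2 - λ - 30 = (λ - 6)(λ + 5), so the eigenvalues are -5, 6.
λ=6: eigenvector (3, 2).
λ=-5: eigenvector (1, 1).
P = [[3, 1], [2, 1]], D = diag(6, -5), P⁻¹ = [[1, -1], [-2, 3]].
Q³ = P·diag(216, -125)·P⁻¹ = [[898, -1023], [682, -807]].
The requested entry is 898.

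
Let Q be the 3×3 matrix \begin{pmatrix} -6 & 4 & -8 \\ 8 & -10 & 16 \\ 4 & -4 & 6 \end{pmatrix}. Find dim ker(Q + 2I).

2

Q + 2I = [[-4, 4, -8], [8, -8, 16], [4, -4, 8]].
This matrix has rank 1, so its null space has dimension 3 − 1 = 2.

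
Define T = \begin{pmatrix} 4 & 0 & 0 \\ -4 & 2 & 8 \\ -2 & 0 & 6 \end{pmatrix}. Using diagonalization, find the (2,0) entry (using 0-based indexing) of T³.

Characteristic polynomial: μ^3 - 12μ^2 + 44μ - 48 = (μ - 6)(μ - 4)(μ - 2), so the eigenvalues are 2, 4, 6.
μ=4: eigenvector (1, 2, 1).
μ=2: eigenvector (0, 1, 0).
μ=6: eigenvector (0, 2, 1).
P = [[1, 0, 0], [2, 1, 2], [1, 0, 1]], D = diag(4, 2, 6), P⁻¹ = [[1, 0, 0], [0, 1, -2], [-1, 0, 1]].
T³ = P·diag(64, 8, 216)·P⁻¹ = [[64, 0, 0], [-304, 8, 416], [-152, 0, 216]].
The requested entry is -152.

-152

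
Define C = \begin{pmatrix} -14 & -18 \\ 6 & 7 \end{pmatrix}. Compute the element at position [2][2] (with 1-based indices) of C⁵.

Characteristic polynomial: s^2 + 7s + 10 = (s + 2)(s + 5), so the eigenvalues are -5, -2.
s=-5: eigenvector (2, -1).
s=-2: eigenvector (3, -2).
P = [[2, 3], [-1, -2]], D = diag(-5, -2), P⁻¹ = [[2, 3], [-1, -2]].
C⁵ = P·diag(-3125, -32)·P⁻¹ = [[-12404, -18558], [6186, 9247]].
The requested entry is 9247.

9247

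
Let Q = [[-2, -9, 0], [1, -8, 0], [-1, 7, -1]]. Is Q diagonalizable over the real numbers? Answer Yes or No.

No

Characteristic polynomial: p(λ) = λ^3 + 11λ^2 + 35λ + 25 = (λ + 1)(λ + 5)^2.
λ = -5 has algebraic multiplicity 2; rank(Q + 5I) = 2, so geometric multiplicity = 1.
Geometric multiplicity < algebraic multiplicity, so Q is not diagonalizable.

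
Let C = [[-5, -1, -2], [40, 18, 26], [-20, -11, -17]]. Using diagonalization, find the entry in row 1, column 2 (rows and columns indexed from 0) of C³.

866

Characteristic polynomial: r^3 + 4r^2 - 25r - 100 = (r - 5)(r + 4)(r + 5), so the eigenvalues are -5, -4, 5.
r=5: eigenvector (0, -2, 1).
r=-4: eigenvector (-1, 3, -1).
r=-5: eigenvector (1, -4, 2).
P = [[0, -1, 1], [-2, 3, -4], [1, -1, 2]], D = diag(5, -4, -5), P⁻¹ = [[-2, -1, -1], [0, 1, 2], [1, 1, 2]].
C³ = P·diag(125, -64, -125)·P⁻¹ = [[-125, -61, -122], [1000, 558, 866], [-500, -311, -497]].
The requested entry is 866.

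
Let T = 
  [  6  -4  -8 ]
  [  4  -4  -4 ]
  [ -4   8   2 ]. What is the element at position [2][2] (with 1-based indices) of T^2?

-32

Characteristic polynomial: r^3 - 4r^2 - 4r + 16 = (r - 4)(r - 2)(r + 2), so the eigenvalues are -2, 2, 4.
r=2: eigenvector (4, 2, 1).
r=4: eigenvector (2, 1, 0).
r=-2: eigenvector (1, 0, 1).
P = [[4, 2, 1], [2, 1, 0], [1, 0, 1]], D = diag(2, 4, -2), P⁻¹ = [[-1, 2, 1], [2, -3, -2], [1, -2, 0]].
T² = P·diag(4, 16, 4)·P⁻¹ = [[52, -72, -48], [24, -32, -24], [0, 0, 4]].
The requested entry is -32.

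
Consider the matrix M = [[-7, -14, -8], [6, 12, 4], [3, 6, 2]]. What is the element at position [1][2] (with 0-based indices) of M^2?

Characteristic polynomial: s^3 - 7s^2 + 10s = s(s - 5)(s - 2), so the eigenvalues are 0, 2, 5.
s=2: eigenvector (-4, 2, 1).
s=0: eigenvector (-2, 1, 0).
s=5: eigenvector (-3, 2, 1).
P = [[-4, -2, -3], [2, 1, 2], [1, 0, 1]], D = diag(2, 0, 5), P⁻¹ = [[-1, -2, 1], [0, 1, -2], [1, 2, 0]].
M² = P·diag(4, 0, 25)·P⁻¹ = [[-59, -118, -16], [42, 84, 8], [21, 42, 4]].
The requested entry is 8.

8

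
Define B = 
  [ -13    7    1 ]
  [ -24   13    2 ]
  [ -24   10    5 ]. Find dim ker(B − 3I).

B − 3I = [[-16, 7, 1], [-24, 10, 2], [-24, 10, 2]].
This matrix has rank 2, so its null space has dimension 3 − 2 = 1.

1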